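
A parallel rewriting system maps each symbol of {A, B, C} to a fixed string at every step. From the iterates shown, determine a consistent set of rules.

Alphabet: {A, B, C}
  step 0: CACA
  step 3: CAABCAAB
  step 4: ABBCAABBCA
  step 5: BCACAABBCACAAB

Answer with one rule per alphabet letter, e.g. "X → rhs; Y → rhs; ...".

  step 4 ⇒ step 5: ABBCAABBCA ⇒ B·CA·CA·A·B·B·CA·CA·A·B
    A ↦ B
    B ↦ CA
    C ↦ A

A->B, B->CA, C->A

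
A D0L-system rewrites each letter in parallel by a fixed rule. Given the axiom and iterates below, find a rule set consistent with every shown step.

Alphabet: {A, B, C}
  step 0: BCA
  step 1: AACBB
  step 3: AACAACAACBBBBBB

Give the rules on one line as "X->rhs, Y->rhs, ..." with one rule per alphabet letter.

A->B, B->AAC, C->B

  step 0 ⇒ step 1: BCA ⇒ AAC·B·B
    A ↦ B
    B ↦ AAC
    C ↦ B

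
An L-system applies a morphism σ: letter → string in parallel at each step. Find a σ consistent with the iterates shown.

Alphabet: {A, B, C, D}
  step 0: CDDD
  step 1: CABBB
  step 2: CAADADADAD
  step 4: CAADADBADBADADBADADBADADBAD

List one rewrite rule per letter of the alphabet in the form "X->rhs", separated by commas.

A->AD, B->AD, C->CA, D->B

  step 1 ⇒ step 2: CABBB ⇒ CA·AD·AD·AD·AD
    A ↦ AD
    B ↦ AD
    C ↦ CA
  step 0 ⇒ step 1: CDDD ⇒ CA·B·B·B
    D ↦ B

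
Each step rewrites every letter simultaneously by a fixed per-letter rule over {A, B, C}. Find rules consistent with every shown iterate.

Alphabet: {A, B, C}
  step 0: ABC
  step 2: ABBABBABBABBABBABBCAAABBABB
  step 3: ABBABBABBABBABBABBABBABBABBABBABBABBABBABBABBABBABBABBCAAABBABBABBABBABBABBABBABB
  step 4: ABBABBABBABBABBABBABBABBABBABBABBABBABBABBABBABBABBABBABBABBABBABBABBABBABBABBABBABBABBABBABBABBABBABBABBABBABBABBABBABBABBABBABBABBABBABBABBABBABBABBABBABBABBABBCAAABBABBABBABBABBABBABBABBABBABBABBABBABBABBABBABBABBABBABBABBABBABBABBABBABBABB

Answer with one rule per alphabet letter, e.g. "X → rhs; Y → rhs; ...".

  step 3 ⇒ step 4: ABBABBABBABBABBABBABBABBABBABBABBABBABBABBABBABBABBABBCAAABBABBABBABBABBABBABBABB ⇒ ABB·ABB·ABB·ABB·ABB·ABB·ABB·ABB·ABB·ABB·ABB·ABB·ABB·ABB·ABB·ABB·ABB·ABB·ABB·ABB·ABB·ABB·ABB·ABB·ABB·ABB·ABB·ABB·ABB·ABB·ABB·ABB·ABB·ABB·ABB·ABB·ABB·ABB·ABB·ABB·ABB·ABB·ABB·ABB·ABB·ABB·ABB·ABB·ABB·ABB·ABB·ABB·ABB·ABB·CAA·ABB·ABB·ABB·ABB·ABB·ABB·ABB·ABB·ABB·ABB·ABB·ABB·ABB·ABB·ABB·ABB·ABB·ABB·ABB·ABB·ABB·ABB·ABB·ABB·ABB·ABB
    A ↦ ABB
    B ↦ ABB
    C ↦ CAA

A->ABB, B->ABB, C->CAA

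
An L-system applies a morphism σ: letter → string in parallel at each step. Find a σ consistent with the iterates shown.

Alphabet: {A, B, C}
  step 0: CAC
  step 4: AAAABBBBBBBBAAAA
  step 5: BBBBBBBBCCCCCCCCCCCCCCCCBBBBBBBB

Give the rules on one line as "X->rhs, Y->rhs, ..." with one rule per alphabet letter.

  step 4 ⇒ step 5: AAAABBBBBBBBAAAA ⇒ BB·BB·BB·BB·CC·CC·CC·CC·CC·CC·CC·CC·BB·BB·BB·BB
    A ↦ BB
    B ↦ CC
    C ↦ A  (constrained at step 0)

A->BB, B->CC, C->A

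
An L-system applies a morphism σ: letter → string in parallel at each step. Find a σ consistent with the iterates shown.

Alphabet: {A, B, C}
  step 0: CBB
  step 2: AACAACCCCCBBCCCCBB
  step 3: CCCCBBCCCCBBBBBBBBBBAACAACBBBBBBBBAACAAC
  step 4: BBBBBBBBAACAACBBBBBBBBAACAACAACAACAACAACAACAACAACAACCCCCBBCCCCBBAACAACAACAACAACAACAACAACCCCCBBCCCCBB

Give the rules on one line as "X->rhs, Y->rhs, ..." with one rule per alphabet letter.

A->CC, B->AAC, C->BB

  step 3 ⇒ step 4: CCCCBBCCCCBBBBBBBBBBAACAACBBBBBBBBAACAAC ⇒ BB·BB·BB·BB·AAC·AAC·BB·BB·BB·BB·AAC·AAC·AAC·AAC·AAC·AAC·AAC·AAC·AAC·AAC·CC·CC·BB·CC·CC·BB·AAC·AAC·AAC·AAC·AAC·AAC·AAC·AAC·CC·CC·BB·CC·CC·BB
    A ↦ CC
    B ↦ AAC
    C ↦ BB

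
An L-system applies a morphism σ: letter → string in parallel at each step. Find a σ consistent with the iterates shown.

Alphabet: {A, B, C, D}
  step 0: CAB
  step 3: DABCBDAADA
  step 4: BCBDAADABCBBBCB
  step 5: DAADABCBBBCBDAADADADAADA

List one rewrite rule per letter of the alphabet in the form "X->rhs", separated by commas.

A->B, B->DA, C->A, D->BC

  step 4 ⇒ step 5: BCBDAADABCBBBCB ⇒ DA·A·DA·BC·B·B·BC·B·DA·A·DA·DA·DA·A·DA
    A ↦ B
    B ↦ DA
    C ↦ A
    D ↦ BC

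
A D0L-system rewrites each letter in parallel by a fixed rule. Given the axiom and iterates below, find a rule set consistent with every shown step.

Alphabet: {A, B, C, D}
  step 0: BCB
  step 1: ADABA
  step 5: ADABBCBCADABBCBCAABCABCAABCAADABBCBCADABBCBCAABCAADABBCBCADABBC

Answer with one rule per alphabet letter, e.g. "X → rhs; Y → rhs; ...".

  step 0 ⇒ step 1: BCB ⇒ A·DAB·A
    B ↦ A
    C ↦ DAB
    A ↦ BC  (constrained at step 1)
    D ↦ AA  (constrained at step 1)

A->BC, B->A, C->DAB, D->AA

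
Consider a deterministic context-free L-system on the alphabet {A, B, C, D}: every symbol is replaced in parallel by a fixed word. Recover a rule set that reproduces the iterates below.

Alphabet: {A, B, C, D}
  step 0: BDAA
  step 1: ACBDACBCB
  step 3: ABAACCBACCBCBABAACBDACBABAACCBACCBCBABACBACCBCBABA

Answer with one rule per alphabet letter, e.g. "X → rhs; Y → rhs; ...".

A->CB, B->AC, C->ABA, D->BDA

  step 0 ⇒ step 1: BDAA ⇒ AC·BDA·CB·CB
    A ↦ CB
    B ↦ AC
    D ↦ BDA
    C ↦ ABA  (constrained at step 1)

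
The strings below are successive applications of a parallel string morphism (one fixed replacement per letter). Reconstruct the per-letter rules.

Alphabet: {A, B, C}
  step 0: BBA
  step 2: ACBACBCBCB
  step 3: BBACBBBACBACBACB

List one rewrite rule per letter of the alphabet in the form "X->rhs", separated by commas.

A->BB, B->CB, C->A

  step 2 ⇒ step 3: ACBACBCBCB ⇒ BB·A·CB·BB·A·CB·A·CB·A·CB
    A ↦ BB
    B ↦ CB
    C ↦ A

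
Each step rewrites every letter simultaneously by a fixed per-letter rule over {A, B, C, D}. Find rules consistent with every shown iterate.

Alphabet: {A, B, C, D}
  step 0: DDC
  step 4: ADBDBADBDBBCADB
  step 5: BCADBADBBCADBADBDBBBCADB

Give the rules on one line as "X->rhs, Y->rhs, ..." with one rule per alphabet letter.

A->BC, B->DB, C->B, D->A

  step 4 ⇒ step 5: ADBDBADBDBBCADB ⇒ BC·A·DB·A·DB·BC·A·DB·A·DB·DB·B·BC·A·DB
    A ↦ BC
    B ↦ DB
    C ↦ B
    D ↦ A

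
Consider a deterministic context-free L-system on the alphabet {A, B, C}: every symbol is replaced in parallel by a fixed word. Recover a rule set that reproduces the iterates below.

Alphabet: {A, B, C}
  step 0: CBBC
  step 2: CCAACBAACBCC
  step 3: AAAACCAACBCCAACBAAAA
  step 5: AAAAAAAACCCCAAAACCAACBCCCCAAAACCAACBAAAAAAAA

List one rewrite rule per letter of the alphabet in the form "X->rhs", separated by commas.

  step 2 ⇒ step 3: CCAACBAACBCC ⇒ AA·AA·C·C·AA·CB·C·C·AA·CB·AA·AA
    A ↦ C
    B ↦ CB
    C ↦ AA

A->C, B->CB, C->AA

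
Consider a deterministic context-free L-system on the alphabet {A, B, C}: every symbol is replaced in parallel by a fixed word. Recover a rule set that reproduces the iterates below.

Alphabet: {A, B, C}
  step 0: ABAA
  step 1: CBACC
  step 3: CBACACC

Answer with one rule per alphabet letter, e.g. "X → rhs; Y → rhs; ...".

  step 0 ⇒ step 1: ABAA ⇒ C·BA·C·C
    A ↦ C
    B ↦ BA
    C ↦ A  (constrained at step 1)

A->C, B->BA, C->A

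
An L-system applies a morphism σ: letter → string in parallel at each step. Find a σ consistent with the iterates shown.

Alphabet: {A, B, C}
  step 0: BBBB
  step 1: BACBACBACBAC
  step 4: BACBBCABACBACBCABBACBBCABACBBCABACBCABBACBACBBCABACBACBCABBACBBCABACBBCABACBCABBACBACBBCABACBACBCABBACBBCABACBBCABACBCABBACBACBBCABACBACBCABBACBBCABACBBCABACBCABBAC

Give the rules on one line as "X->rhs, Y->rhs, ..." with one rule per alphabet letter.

A->B, B->BAC, C->BCA

  step 0 ⇒ step 1: BBBB ⇒ BAC·BAC·BAC·BAC
    B ↦ BAC
    A ↦ B  (constrained at step 1)
    C ↦ BCA  (constrained at step 1)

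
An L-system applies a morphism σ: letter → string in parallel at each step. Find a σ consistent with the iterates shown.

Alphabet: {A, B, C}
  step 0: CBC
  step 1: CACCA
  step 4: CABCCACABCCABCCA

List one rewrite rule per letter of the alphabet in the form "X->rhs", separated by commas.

  step 0 ⇒ step 1: CBC ⇒ CA·C·CA
    B ↦ C
    C ↦ CA
    A ↦ B  (constrained at step 1)

A->B, B->C, C->CA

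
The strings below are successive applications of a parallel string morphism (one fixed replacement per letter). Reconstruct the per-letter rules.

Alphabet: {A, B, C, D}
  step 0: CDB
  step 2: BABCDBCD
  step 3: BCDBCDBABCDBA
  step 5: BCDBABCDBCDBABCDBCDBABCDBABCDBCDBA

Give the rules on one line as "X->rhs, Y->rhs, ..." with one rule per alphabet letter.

A->D, B->BC, C->D, D->BA

  step 2 ⇒ step 3: BABCDBCD ⇒ BC·D·BC·D·BA·BC·D·BA
    A ↦ D
    B ↦ BC
    C ↦ D
    D ↦ BA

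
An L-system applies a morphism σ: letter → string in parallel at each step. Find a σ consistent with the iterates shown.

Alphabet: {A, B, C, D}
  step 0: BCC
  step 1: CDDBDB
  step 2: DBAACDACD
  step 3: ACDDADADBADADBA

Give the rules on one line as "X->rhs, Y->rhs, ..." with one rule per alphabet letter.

  step 2 ⇒ step 3: DBAACDACD ⇒ A·CD·DA·DA·DB·A·DA·DB·A
    A ↦ DA
    B ↦ CD
    C ↦ DB
    D ↦ A

A->DA, B->CD, C->DB, D->A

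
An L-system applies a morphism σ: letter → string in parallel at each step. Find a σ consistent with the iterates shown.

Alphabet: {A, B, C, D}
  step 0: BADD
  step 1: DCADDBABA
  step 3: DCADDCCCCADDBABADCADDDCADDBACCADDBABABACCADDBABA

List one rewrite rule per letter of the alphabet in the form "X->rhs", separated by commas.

A->ADD, B->DC, C->CC, D->BA

  step 0 ⇒ step 1: BADD ⇒ DC·ADD·BA·BA
    A ↦ ADD
    B ↦ DC
    D ↦ BA
    C ↦ CC  (constrained at step 1)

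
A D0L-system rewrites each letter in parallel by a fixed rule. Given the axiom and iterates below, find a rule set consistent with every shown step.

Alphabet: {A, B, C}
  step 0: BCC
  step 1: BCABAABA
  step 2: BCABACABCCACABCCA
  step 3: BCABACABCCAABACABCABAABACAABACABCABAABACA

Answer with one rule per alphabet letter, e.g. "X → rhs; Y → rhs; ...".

  step 2 ⇒ step 3: BCABACABCCACABCCA ⇒ BC·ABA·CA·BC·CA·ABA·CA·BC·ABA·ABA·CA·ABA·CA·BC·ABA·ABA·CA
    A ↦ CA
    B ↦ BC
    C ↦ ABA

A->CA, B->BC, C->ABA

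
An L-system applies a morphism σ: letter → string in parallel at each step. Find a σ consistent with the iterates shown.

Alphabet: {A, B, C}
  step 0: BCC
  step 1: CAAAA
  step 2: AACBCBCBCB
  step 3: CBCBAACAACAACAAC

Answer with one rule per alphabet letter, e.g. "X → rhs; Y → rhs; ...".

  step 2 ⇒ step 3: AACBCBCBCB ⇒ CB·CB·AA·C·AA·C·AA·C·AA·C
    A ↦ CB
    B ↦ C
    C ↦ AA

A->CB, B->C, C->AA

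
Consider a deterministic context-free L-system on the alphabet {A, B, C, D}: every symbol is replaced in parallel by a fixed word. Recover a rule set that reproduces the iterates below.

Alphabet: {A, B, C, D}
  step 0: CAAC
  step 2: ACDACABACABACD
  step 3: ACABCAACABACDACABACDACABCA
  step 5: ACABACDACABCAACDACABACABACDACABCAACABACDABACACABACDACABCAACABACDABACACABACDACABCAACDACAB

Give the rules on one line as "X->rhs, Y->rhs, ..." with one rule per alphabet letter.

  step 2 ⇒ step 3: ACDACABACABACD ⇒ AC·AB·CA·AC·AB·AC·D·AC·AB·AC·D·AC·AB·CA
    A ↦ AC
    B ↦ D
    C ↦ AB
    D ↦ CA

A->AC, B->D, C->AB, D->CA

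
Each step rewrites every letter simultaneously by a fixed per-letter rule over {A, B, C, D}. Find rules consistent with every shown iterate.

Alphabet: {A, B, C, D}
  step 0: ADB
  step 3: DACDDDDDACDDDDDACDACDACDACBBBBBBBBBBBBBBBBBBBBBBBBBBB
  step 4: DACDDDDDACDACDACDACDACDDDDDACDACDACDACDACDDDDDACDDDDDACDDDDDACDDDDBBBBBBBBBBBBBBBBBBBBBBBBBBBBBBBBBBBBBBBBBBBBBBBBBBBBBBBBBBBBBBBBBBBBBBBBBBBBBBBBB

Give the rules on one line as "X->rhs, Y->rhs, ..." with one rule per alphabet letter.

A->D, B->BBB, C->DDD, D->DAC

  step 3 ⇒ step 4: DACDDDDDACDDDDDACDACDACDACBBBBBBBBBBBBBBBBBBBBBBBBBBB ⇒ DAC·D·DDD·DAC·DAC·DAC·DAC·DAC·D·DDD·DAC·DAC·DAC·DAC·DAC·D·DDD·DAC·D·DDD·DAC·D·DDD·DAC·D·DDD·BBB·BBB·BBB·BBB·BBB·BBB·BBB·BBB·BBB·BBB·BBB·BBB·BBB·BBB·BBB·BBB·BBB·BBB·BBB·BBB·BBB·BBB·BBB·BBB·BBB·BBB·BBB
    A ↦ D
    B ↦ BBB
    C ↦ DDD
    D ↦ DAC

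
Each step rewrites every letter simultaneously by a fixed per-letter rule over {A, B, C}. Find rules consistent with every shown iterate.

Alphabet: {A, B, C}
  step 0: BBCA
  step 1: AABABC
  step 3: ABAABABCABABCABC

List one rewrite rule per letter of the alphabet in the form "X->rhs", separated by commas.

  step 0 ⇒ step 1: BBCA ⇒ A·A·BA·BC
    A ↦ BC
    B ↦ A
    C ↦ BA

A->BC, B->A, C->BA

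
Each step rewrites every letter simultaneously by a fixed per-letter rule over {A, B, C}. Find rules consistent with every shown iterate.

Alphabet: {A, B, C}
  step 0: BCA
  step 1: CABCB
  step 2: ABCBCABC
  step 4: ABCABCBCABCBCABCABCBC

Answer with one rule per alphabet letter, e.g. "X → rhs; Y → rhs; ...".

  step 1 ⇒ step 2: CABCB ⇒ AB·CB·C·AB·C
    A ↦ CB
    B ↦ C
    C ↦ AB

A->CB, B->C, C->AB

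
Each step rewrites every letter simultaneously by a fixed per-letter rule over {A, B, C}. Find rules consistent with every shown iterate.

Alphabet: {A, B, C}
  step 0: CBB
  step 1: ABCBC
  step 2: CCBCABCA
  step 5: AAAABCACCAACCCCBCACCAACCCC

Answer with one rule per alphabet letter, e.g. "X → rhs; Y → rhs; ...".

A->CC, B->BC, C->A

  step 1 ⇒ step 2: ABCBC ⇒ CC·BC·A·BC·A
    A ↦ CC
    B ↦ BC
    C ↦ A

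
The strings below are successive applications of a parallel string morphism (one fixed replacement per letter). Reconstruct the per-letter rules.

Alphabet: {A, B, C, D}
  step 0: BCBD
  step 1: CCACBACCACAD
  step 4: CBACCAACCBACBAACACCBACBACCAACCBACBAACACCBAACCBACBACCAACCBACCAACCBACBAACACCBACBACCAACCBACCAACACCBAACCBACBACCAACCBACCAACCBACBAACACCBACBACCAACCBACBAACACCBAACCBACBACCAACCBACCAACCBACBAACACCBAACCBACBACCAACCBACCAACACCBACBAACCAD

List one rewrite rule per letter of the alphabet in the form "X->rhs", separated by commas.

  step 0 ⇒ step 1: BCBD ⇒ CCA·CBA·CCA·CAD
    B ↦ CCA
    C ↦ CBA
    D ↦ CAD
    A ↦ AC  (constrained at step 1)

A->AC, B->CCA, C->CBA, D->CAD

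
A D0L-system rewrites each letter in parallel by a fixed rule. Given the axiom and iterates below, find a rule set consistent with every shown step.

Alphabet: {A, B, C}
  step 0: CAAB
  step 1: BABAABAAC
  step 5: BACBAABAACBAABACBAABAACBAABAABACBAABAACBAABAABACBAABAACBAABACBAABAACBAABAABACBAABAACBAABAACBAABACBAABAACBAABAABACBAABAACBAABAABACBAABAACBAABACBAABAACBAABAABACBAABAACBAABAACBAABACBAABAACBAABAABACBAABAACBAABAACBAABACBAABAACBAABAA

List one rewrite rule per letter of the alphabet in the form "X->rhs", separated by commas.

A->BAA, B->C, C->BA

  step 0 ⇒ step 1: CAAB ⇒ BA·BAA·BAA·C
    A ↦ BAA
    B ↦ C
    C ↦ BA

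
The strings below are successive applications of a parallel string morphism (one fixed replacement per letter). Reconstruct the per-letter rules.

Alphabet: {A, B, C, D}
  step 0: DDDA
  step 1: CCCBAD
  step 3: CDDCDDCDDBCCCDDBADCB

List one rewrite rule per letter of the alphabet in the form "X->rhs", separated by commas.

A->BAD, B->CDD, C->B, D->C

  step 0 ⇒ step 1: DDDA ⇒ C·C·C·BAD
    A ↦ BAD
    D ↦ C
    B ↦ CDD  (constrained at step 1)
    C ↦ B  (constrained at step 1)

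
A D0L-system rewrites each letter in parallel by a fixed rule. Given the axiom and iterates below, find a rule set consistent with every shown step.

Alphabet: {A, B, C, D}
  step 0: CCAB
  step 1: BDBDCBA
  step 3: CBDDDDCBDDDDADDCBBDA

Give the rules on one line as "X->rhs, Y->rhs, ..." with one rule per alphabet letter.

A->CB, B->A, C->BD, D->DD

  step 0 ⇒ step 1: CCAB ⇒ BD·BD·CB·A
    A ↦ CB
    B ↦ A
    C ↦ BD
    D ↦ DD  (constrained at step 1)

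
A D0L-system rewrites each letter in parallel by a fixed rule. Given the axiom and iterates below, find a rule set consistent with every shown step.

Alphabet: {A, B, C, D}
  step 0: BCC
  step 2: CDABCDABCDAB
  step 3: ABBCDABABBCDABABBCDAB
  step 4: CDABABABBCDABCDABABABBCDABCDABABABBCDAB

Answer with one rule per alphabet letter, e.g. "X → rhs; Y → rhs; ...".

  step 3 ⇒ step 4: ABBCDABABBCDABABBCDAB ⇒ CD·AB·AB·AB·B·CD·AB·CD·AB·AB·AB·B·CD·AB·CD·AB·AB·AB·B·CD·AB
    A ↦ CD
    B ↦ AB
    C ↦ AB
    D ↦ B

A->CD, B->AB, C->AB, D->B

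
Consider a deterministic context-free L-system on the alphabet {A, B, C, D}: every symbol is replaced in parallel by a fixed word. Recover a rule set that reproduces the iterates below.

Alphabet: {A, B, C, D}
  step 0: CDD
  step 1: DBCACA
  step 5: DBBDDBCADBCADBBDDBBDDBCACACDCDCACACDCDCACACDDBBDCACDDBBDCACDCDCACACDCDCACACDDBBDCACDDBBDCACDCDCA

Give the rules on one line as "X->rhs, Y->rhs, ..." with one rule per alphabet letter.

A->BD, B->CD, C->DB, D->CA

  step 0 ⇒ step 1: CDD ⇒ DB·CA·CA
    C ↦ DB
    D ↦ CA
    A ↦ BD  (constrained at step 1)
    B ↦ CD  (constrained at step 1)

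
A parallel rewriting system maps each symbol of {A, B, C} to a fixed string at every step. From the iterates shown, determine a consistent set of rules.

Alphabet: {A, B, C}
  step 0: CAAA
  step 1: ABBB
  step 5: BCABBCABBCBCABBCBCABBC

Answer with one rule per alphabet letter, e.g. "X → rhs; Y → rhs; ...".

A->B, B->BC, C->A

  step 0 ⇒ step 1: CAAA ⇒ A·B·B·B
    A ↦ B
    C ↦ A
    B ↦ BC  (constrained at step 1)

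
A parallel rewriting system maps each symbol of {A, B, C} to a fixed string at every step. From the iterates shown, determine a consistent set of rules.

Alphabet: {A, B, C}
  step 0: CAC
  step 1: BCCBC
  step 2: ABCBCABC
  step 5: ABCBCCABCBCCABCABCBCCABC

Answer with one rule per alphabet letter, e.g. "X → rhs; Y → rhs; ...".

  step 1 ⇒ step 2: BCCBC ⇒ A·BC·BC·A·BC
    B ↦ A
    C ↦ BC
  step 0 ⇒ step 1: CAC ⇒ BC·C·BC
    A ↦ C

A->C, B->A, C->BC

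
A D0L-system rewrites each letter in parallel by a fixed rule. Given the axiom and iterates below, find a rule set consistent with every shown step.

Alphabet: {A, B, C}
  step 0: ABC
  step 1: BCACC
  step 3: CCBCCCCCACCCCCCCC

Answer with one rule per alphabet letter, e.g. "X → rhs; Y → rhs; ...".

A->B, B->CA, C->CC

  step 0 ⇒ step 1: ABC ⇒ B·CA·CC
    A ↦ B
    B ↦ CA
    C ↦ CC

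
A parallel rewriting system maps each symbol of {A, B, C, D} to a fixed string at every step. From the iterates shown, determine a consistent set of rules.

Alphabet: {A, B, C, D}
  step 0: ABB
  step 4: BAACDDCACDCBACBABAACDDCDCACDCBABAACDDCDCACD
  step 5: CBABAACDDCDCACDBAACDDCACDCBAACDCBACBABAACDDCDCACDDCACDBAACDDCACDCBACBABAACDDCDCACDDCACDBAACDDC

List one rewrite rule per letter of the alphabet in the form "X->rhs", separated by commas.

  step 4 ⇒ step 5: BAACDDCACDCBACBABAACDDCDCACDCBABAACDDCDCACD ⇒ C·BA·BA·ACD·DC·DC·ACD·BA·ACD·DC·ACD·C·BA·ACD·C·BA·C·BA·BA·ACD·DC·DC·ACD·DC·ACD·BA·ACD·DC·ACD·C·BA·C·BA·BA·ACD·DC·DC·ACD·DC·ACD·BA·ACD·DC
    A ↦ BA
    B ↦ C
    C ↦ ACD
    D ↦ DC

A->BA, B->C, C->ACD, D->DC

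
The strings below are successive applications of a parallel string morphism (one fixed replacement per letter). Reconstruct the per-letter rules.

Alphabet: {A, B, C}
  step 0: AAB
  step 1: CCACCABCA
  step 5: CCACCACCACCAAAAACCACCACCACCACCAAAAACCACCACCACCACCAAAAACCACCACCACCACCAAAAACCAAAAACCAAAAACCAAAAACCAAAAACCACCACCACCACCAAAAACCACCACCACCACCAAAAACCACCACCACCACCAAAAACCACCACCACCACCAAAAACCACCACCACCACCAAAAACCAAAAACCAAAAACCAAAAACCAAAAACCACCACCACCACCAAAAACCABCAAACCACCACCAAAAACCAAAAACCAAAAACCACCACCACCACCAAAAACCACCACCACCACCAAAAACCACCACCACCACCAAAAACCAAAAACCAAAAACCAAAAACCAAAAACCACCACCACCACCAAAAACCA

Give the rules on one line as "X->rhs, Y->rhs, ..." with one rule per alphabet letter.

  step 0 ⇒ step 1: AAB ⇒ CCA·CCA·BCA
    A ↦ CCA
    B ↦ BCA
    C ↦ AA  (constrained at step 1)

A->CCA, B->BCA, C->AA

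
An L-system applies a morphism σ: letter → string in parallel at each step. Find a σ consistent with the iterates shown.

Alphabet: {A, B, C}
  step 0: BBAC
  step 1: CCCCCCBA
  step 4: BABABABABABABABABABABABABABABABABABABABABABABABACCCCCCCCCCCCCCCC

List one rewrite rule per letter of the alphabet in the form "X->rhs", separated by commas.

A->CC, B->CC, C->BA

  step 0 ⇒ step 1: BBAC ⇒ CC·CC·CC·BA
    A ↦ CC
    B ↦ CC
    C ↦ BA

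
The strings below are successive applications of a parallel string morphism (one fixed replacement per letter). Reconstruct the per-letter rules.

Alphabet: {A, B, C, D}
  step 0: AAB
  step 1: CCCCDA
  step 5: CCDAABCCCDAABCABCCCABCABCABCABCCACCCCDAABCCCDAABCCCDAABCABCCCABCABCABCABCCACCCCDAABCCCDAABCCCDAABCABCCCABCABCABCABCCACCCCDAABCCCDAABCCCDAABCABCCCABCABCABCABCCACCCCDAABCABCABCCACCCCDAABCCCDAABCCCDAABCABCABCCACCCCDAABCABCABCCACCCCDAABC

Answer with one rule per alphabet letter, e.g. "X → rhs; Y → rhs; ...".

A->CC, B->DA, C->ABC, D->CA

  step 0 ⇒ step 1: AAB ⇒ CC·CC·DA
    A ↦ CC
    B ↦ DA
    C ↦ ABC  (constrained at step 1)
    D ↦ CA  (constrained at step 1)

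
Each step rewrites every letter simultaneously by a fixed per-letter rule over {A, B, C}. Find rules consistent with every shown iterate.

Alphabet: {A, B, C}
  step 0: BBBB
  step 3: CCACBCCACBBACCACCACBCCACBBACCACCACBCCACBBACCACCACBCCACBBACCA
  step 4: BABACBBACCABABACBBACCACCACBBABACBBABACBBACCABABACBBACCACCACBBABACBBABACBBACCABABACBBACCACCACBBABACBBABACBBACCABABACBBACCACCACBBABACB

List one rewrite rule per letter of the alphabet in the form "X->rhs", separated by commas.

A->CB, B->CCA, C->BA

  step 3 ⇒ step 4: CCACBCCACBBACCACCACBCCACBBACCACCACBCCACBBACCACCACBCCACBBACCA ⇒ BA·BA·CB·BA·CCA·BA·BA·CB·BA·CCA·CCA·CB·BA·BA·CB·BA·BA·CB·BA·CCA·BA·BA·CB·BA·CCA·CCA·CB·BA·BA·CB·BA·BA·CB·BA·CCA·BA·BA·CB·BA·CCA·CCA·CB·BA·BA·CB·BA·BA·CB·BA·CCA·BA·BA·CB·BA·CCA·CCA·CB·BA·BA·CB
    A ↦ CB
    B ↦ CCA
    C ↦ BA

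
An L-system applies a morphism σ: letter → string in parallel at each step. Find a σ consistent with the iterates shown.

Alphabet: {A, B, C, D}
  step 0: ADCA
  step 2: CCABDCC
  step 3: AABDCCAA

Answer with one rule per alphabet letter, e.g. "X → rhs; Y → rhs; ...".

  step 2 ⇒ step 3: CCABDCC ⇒ A·A·BD·C·C·A·A
    A ↦ BD
    B ↦ C
    C ↦ A
    D ↦ C

A->BD, B->C, C->A, D->C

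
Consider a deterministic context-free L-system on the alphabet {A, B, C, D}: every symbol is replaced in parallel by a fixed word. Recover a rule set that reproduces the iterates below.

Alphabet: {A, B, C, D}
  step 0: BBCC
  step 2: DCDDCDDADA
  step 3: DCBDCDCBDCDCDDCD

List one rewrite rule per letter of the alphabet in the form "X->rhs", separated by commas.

  step 2 ⇒ step 3: DCDDCDDADA ⇒ DC·B·DC·DC·B·DC·DC·D·DC·D
    A ↦ D
    C ↦ B
    D ↦ DC
    B ↦ DA  (constrained at step 0)

A->D, B->DA, C->B, D->DC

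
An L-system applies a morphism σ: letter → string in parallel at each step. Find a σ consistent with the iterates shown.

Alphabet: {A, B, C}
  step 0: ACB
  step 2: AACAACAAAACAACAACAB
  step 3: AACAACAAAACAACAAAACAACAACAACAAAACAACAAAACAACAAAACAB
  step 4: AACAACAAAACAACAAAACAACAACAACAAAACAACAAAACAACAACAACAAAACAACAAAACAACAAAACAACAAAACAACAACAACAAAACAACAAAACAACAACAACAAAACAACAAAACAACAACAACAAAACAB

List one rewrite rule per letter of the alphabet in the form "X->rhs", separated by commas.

  step 3 ⇒ step 4: AACAACAAAACAACAAAACAACAACAACAAAACAACAAAACAACAAAACAB ⇒ AAC·AAC·AA·AAC·AAC·AA·AAC·AAC·AAC·AAC·AA·AAC·AAC·AA·AAC·AAC·AAC·AAC·AA·AAC·AAC·AA·AAC·AAC·AA·AAC·AAC·AA·AAC·AAC·AAC·AAC·AA·AAC·AAC·AA·AAC·AAC·AAC·AAC·AA·AAC·AAC·AA·AAC·AAC·AAC·AAC·AA·AAC·AB
    A ↦ AAC
    B ↦ AB
    C ↦ AA

A->AAC, B->AB, C->AA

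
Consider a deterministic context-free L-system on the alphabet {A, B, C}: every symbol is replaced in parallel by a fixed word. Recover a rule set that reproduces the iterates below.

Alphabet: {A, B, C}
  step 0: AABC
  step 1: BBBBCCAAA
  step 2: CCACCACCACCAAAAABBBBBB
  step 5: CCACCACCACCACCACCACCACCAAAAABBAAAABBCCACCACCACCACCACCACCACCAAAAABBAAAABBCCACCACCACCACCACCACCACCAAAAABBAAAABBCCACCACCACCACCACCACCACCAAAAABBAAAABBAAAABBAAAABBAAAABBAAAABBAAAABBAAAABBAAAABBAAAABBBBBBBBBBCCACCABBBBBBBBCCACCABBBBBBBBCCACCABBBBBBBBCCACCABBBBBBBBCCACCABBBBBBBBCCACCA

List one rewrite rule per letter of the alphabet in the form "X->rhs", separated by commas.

  step 1 ⇒ step 2: BBBBCCAAA ⇒ CCA·CCA·CCA·CCA·AA·AA·BB·BB·BB
    A ↦ BB
    B ↦ CCA
    C ↦ AA

A->BB, B->CCA, C->AA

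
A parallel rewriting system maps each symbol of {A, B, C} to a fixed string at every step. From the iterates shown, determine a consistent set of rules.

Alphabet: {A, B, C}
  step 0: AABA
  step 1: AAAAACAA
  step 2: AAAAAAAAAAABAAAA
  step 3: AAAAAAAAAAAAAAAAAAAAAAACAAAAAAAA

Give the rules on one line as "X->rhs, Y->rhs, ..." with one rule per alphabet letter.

  step 2 ⇒ step 3: AAAAAAAAAAABAAAA ⇒ AA·AA·AA·AA·AA·AA·AA·AA·AA·AA·AA·AC·AA·AA·AA·AA
    A ↦ AA
    B ↦ AC
  step 1 ⇒ step 2: AAAAACAA ⇒ AA·AA·AA·AA·AA·AB·AA·AA
    C ↦ AB

A->AA, B->AC, C->AB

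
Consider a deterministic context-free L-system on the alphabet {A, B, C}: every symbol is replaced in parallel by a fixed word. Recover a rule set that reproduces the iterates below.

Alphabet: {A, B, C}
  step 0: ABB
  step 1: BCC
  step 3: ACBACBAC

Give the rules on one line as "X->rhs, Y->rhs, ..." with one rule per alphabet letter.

  step 0 ⇒ step 1: ABB ⇒ B·C·C
    A ↦ B
    B ↦ C
    C ↦ AC  (constrained at step 1)

A->B, B->C, C->AC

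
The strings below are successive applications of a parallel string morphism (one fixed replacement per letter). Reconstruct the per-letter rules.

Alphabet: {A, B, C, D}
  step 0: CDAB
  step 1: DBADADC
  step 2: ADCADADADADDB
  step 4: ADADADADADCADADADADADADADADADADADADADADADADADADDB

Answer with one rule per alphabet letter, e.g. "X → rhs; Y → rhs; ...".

A->AD, B->C, C->DB, D->AD

  step 1 ⇒ step 2: DBADADC ⇒ AD·C·AD·AD·AD·AD·DB
    A ↦ AD
    B ↦ C
    C ↦ DB
    D ↦ AD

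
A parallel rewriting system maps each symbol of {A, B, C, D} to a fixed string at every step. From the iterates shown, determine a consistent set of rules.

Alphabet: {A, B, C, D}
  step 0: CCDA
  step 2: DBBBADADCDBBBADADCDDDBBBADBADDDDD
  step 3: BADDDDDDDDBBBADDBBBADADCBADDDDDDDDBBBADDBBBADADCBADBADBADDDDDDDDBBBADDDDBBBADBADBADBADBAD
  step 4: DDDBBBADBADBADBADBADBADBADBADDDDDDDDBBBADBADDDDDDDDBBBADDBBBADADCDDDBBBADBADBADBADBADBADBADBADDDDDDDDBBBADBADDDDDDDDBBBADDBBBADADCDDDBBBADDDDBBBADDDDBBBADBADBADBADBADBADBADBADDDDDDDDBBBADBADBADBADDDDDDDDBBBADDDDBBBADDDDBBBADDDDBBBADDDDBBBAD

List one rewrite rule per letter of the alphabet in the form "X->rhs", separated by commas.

A->DBB, B->DD, C->ADC, D->BAD

  step 3 ⇒ step 4: BADDDDDDDDBBBADDBBBADADCBADDDDDDDDBBBADDBBBADADCBADBADBADDDDDDDDBBBADDDDBBBADBADBADBADBAD ⇒ DD·DBB·BAD·BAD·BAD·BAD·BAD·BAD·BAD·BAD·DD·DD·DD·DBB·BAD·BAD·DD·DD·DD·DBB·BAD·DBB·BAD·ADC·DD·DBB·BAD·BAD·BAD·BAD·BAD·BAD·BAD·BAD·DD·DD·DD·DBB·BAD·BAD·DD·DD·DD·DBB·BAD·DBB·BAD·ADC·DD·DBB·BAD·DD·DBB·BAD·DD·DBB·BAD·BAD·BAD·BAD·BAD·BAD·BAD·BAD·DD·DD·DD·DBB·BAD·BAD·BAD·BAD·DD·DD·DD·DBB·BAD·DD·DBB·BAD·DD·DBB·BAD·DD·DBB·BAD·DD·DBB·BAD
    A ↦ DBB
    B ↦ DD
    C ↦ ADC
    D ↦ BAD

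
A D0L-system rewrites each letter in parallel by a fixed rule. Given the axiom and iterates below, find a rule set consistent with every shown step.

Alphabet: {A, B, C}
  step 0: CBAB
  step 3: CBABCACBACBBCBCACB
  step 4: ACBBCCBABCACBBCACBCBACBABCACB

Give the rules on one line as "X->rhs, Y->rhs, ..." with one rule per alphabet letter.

A->BC, B->CB, C->A

  step 3 ⇒ step 4: CBABCACBACBBCBCACB ⇒ A·CB·BC·CB·A·BC·A·CB·BC·A·CB·CB·A·CB·A·BC·A·CB
    A ↦ BC
    B ↦ CB
    C ↦ A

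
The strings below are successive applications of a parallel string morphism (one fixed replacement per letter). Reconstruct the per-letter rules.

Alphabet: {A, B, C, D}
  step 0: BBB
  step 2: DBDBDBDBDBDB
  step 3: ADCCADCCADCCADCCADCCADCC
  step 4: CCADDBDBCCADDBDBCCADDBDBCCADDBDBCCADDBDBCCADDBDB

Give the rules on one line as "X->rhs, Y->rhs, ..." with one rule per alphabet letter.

  step 3 ⇒ step 4: ADCCADCCADCCADCCADCCADCC ⇒ CC·AD·DB·DB·CC·AD·DB·DB·CC·AD·DB·DB·CC·AD·DB·DB·CC·AD·DB·DB·CC·AD·DB·DB
    A ↦ CC
    C ↦ DB
    D ↦ AD
  step 2 ⇒ step 3: DBDBDBDBDBDB ⇒ AD·CC·AD·CC·AD·CC·AD·CC·AD·CC·AD·CC
    B ↦ CC

A->CC, B->CC, C->DB, D->AD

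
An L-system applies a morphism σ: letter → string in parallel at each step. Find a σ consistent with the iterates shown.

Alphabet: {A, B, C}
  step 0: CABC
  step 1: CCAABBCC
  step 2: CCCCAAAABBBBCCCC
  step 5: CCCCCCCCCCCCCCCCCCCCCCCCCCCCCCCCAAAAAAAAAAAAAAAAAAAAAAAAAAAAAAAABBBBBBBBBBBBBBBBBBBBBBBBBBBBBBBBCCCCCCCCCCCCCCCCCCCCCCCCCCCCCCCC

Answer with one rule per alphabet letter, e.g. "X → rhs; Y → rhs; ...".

A->AA, B->BB, C->CC

  step 1 ⇒ step 2: CCAABBCC ⇒ CC·CC·AA·AA·BB·BB·CC·CC
    A ↦ AA
    B ↦ BB
    C ↦ CC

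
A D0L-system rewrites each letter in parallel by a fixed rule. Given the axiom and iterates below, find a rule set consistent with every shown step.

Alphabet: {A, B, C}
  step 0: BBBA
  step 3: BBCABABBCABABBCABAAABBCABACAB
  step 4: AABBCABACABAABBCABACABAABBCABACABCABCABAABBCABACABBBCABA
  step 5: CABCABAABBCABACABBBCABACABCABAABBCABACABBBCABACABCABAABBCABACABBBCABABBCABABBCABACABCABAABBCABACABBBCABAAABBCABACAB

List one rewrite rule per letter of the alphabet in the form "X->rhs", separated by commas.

  step 4 ⇒ step 5: AABBCABACABAABBCABACABAABBCABACABCABCABAABBCABACABBBCABA ⇒ CAB·CAB·A·A·BB·CAB·A·CAB·BB·CAB·A·CAB·CAB·A·A·BB·CAB·A·CAB·BB·CAB·A·CAB·CAB·A·A·BB·CAB·A·CAB·BB·CAB·A·BB·CAB·A·BB·CAB·A·CAB·CAB·A·A·BB·CAB·A·CAB·BB·CAB·A·A·A·BB·CAB·A·CAB
    A ↦ CAB
    B ↦ A
    C ↦ BB

A->CAB, B->A, C->BB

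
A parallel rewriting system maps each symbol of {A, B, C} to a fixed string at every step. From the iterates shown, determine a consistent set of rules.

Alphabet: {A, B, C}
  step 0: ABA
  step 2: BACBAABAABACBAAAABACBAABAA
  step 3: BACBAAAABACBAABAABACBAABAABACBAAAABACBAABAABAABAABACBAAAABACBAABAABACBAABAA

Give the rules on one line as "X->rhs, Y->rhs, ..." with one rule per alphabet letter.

A->BAA, B->BAC, C->AA

  step 2 ⇒ step 3: BACBAABAABACBAAAABACBAABAA ⇒ BAC·BAA·AA·BAC·BAA·BAA·BAC·BAA·BAA·BAC·BAA·AA·BAC·BAA·BAA·BAA·BAA·BAC·BAA·AA·BAC·BAA·BAA·BAC·BAA·BAA
    A ↦ BAA
    B ↦ BAC
    C ↦ AA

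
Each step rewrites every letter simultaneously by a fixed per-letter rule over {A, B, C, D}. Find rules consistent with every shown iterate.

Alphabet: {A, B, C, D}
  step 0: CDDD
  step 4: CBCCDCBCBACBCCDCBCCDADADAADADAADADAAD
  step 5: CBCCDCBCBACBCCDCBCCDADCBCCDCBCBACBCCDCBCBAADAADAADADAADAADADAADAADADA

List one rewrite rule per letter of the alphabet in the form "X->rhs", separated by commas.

  step 4 ⇒ step 5: CBCCDCBCBACBCCDCBCCDADADAADADAADADAAD ⇒ CB·CCD·CB·CB·A·CB·CCD·CB·CCD·AD·CB·CCD·CB·CB·A·CB·CCD·CB·CB·A·AD·A·AD·A·AD·AD·A·AD·A·AD·AD·A·AD·A·AD·AD·A
    A ↦ AD
    B ↦ CCD
    C ↦ CB
    D ↦ A

A->AD, B->CCD, C->CB, D->A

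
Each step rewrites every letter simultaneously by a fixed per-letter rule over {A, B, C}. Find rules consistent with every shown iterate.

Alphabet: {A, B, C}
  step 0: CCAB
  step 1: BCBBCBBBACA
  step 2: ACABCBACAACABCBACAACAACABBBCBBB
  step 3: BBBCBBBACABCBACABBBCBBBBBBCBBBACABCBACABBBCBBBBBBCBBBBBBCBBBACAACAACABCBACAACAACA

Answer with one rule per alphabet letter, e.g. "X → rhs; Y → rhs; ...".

  step 2 ⇒ step 3: ACABCBACAACABCBACAACAACABBBCBBB ⇒ BB·BCB·BB·ACA·BCB·ACA·BB·BCB·BB·BB·BCB·BB·ACA·BCB·ACA·BB·BCB·BB·BB·BCB·BB·BB·BCB·BB·ACA·ACA·ACA·BCB·ACA·ACA·ACA
    A ↦ BB
    B ↦ ACA
    C ↦ BCB

A->BB, B->ACA, C->BCB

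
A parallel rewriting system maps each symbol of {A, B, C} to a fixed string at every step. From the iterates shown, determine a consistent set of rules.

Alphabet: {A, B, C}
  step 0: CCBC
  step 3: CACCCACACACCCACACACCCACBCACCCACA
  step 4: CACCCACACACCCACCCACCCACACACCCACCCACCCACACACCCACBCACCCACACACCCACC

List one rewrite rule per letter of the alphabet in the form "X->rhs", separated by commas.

  step 3 ⇒ step 4: CACCCACACACCCACACACCCACBCACCCACA ⇒ CA·CC·CA·CA·CA·CC·CA·CC·CA·CC·CA·CA·CA·CC·CA·CC·CA·CC·CA·CA·CA·CC·CA·CB·CA·CC·CA·CA·CA·CC·CA·CC
    A ↦ CC
    B ↦ CB
    C ↦ CA

A->CC, B->CB, C->CA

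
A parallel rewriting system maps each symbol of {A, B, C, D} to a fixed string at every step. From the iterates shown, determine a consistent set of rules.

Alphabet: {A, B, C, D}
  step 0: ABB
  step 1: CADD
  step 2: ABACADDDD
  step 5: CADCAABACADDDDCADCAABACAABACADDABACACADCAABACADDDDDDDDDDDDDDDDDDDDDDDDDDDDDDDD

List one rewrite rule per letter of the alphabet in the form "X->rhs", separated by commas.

  step 1 ⇒ step 2: CADD ⇒ ABA·CA·DD·DD
    A ↦ CA
    C ↦ ABA
    D ↦ DD
  step 0 ⇒ step 1: ABB ⇒ CA·D·D
    B ↦ D

A->CA, B->D, C->ABA, D->DD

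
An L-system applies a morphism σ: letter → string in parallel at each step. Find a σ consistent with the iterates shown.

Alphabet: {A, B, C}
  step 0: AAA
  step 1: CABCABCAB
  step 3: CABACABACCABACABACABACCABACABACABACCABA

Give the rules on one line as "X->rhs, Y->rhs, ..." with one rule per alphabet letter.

A->CAB, B->AC, C->A

  step 0 ⇒ step 1: AAA ⇒ CAB·CAB·CAB
    A ↦ CAB
    B ↦ AC  (constrained at step 1)
    C ↦ A  (constrained at step 1)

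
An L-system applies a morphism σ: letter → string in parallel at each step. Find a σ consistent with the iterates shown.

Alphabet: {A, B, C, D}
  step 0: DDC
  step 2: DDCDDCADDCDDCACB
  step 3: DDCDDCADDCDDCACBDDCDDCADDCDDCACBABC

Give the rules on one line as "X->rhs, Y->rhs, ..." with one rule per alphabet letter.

A->CB, B->BC, C->A, D->DDC

  step 2 ⇒ step 3: DDCDDCADDCDDCACB ⇒ DDC·DDC·A·DDC·DDC·A·CB·DDC·DDC·A·DDC·DDC·A·CB·A·BC
    A ↦ CB
    B ↦ BC
    C ↦ A
    D ↦ DDC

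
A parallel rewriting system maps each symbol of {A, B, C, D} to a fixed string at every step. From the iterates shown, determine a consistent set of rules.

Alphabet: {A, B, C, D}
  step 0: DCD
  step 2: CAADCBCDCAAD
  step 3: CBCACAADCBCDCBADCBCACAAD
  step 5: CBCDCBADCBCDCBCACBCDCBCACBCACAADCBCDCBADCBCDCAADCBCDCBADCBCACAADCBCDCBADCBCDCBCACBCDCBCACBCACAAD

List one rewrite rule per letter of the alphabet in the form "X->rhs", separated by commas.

  step 2 ⇒ step 3: CAADCBCDCAAD ⇒ CB·CA·CA·AD·CB·CD·CB·AD·CB·CA·CA·AD
    A ↦ CA
    B ↦ CD
    C ↦ CB
    D ↦ AD

A->CA, B->CD, C->CB, D->AD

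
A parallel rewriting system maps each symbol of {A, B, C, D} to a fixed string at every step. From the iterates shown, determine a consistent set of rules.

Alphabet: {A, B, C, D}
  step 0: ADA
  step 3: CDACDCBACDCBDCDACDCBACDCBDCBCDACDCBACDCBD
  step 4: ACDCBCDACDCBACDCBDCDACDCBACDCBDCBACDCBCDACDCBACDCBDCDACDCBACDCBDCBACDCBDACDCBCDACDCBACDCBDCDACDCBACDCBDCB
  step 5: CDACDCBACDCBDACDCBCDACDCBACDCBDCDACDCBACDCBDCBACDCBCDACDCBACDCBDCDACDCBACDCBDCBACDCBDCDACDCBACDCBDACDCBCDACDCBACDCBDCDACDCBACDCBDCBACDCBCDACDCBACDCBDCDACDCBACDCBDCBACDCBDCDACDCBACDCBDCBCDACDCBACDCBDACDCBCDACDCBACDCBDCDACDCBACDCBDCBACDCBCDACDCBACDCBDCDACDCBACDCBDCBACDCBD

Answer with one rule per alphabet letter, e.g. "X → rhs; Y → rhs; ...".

A->CD, B->CBD, C->ACD, D->CB

  step 4 ⇒ step 5: ACDCBCDACDCBACDCBDCDACDCBACDCBDCBACDCBCDACDCBACDCBDCDACDCBACDCBDCBACDCBDACDCBCDACDCBACDCBDCDACDCBACDCBDCB ⇒ CD·ACD·CB·ACD·CBD·ACD·CB·CD·ACD·CB·ACD·CBD·CD·ACD·CB·ACD·CBD·CB·ACD·CB·CD·ACD·CB·ACD·CBD·CD·ACD·CB·ACD·CBD·CB·ACD·CBD·CD·ACD·CB·ACD·CBD·ACD·CB·CD·ACD·CB·ACD·CBD·CD·ACD·CB·ACD·CBD·CB·ACD·CB·CD·ACD·CB·ACD·CBD·CD·ACD·CB·ACD·CBD·CB·ACD·CBD·CD·ACD·CB·ACD·CBD·CB·CD·ACD·CB·ACD·CBD·ACD·CB·CD·ACD·CB·ACD·CBD·CD·ACD·CB·ACD·CBD·CB·ACD·CB·CD·ACD·CB·ACD·CBD·CD·ACD·CB·ACD·CBD·CB·ACD·CBD
    A ↦ CD
    B ↦ CBD
    C ↦ ACD
    D ↦ CB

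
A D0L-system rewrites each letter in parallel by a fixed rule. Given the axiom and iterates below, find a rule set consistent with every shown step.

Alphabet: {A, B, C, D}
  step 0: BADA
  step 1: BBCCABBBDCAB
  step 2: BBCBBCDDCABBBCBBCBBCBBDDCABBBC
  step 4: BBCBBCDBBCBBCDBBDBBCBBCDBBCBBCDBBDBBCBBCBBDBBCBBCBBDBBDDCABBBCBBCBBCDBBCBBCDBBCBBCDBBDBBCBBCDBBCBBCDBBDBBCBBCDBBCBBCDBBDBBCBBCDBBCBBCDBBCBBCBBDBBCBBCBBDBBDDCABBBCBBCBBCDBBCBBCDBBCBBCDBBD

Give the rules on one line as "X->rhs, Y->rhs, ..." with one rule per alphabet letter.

  step 1 ⇒ step 2: BBCCABBBDCAB ⇒ BBC·BBC·D·D·CAB·BBC·BBC·BBC·BBD·D·CAB·BBC
    A ↦ CAB
    B ↦ BBC
    C ↦ D
    D ↦ BBD

A->CAB, B->BBC, C->D, D->BBD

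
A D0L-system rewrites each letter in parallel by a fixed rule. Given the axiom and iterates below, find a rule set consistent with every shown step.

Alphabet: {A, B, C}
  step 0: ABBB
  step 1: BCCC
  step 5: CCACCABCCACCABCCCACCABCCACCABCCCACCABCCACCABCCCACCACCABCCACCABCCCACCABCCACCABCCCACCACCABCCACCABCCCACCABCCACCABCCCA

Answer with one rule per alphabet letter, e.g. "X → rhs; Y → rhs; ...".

  step 0 ⇒ step 1: ABBB ⇒ B·C·C·C
    A ↦ B
    B ↦ C
    C ↦ CCA  (constrained at step 1)

A->B, B->C, C->CCA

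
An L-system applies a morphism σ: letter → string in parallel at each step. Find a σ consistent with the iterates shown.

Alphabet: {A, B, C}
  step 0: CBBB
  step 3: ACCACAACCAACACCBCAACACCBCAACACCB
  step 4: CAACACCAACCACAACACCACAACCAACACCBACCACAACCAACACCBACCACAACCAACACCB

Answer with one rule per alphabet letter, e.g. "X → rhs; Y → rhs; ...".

A->CA, B->CB, C->AC

  step 3 ⇒ step 4: ACCACAACCAACACCBCAACACCBCAACACCB ⇒ CA·AC·AC·CA·AC·CA·CA·AC·AC·CA·CA·AC·CA·AC·AC·CB·AC·CA·CA·AC·CA·AC·AC·CB·AC·CA·CA·AC·CA·AC·AC·CB
    A ↦ CA
    B ↦ CB
    C ↦ AC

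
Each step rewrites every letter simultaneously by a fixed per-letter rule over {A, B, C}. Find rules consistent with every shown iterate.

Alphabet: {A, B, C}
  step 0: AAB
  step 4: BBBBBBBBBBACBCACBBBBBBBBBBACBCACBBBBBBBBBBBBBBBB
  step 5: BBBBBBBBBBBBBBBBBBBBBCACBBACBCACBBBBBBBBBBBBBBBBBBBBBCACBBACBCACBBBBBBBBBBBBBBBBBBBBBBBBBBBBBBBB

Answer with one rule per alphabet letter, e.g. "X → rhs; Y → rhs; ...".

  step 4 ⇒ step 5: BBBBBBBBBBACBCACBBBBBBBBBBACBCACBBBBBBBBBBBBBBBB ⇒ BB·BB·BB·BB·BB·BB·BB·BB·BB·BB·BC·AC·BB·AC·BC·AC·BB·BB·BB·BB·BB·BB·BB·BB·BB·BB·BC·AC·BB·AC·BC·AC·BB·BB·BB·BB·BB·BB·BB·BB·BB·BB·BB·BB·BB·BB·BB·BB
    A ↦ BC
    B ↦ BB
    C ↦ AC

A->BC, B->BB, C->AC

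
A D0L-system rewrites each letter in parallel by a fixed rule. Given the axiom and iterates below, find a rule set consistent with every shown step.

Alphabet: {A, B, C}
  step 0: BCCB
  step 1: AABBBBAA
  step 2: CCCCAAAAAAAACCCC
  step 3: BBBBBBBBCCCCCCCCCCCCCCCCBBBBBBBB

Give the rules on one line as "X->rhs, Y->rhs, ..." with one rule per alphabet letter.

  step 2 ⇒ step 3: CCCCAAAAAAAACCCC ⇒ BB·BB·BB·BB·CC·CC·CC·CC·CC·CC·CC·CC·BB·BB·BB·BB
    A ↦ CC
    C ↦ BB
  step 0 ⇒ step 1: BCCB ⇒ AA·BB·BB·AA
    B ↦ AA

A->CC, B->AA, C->BB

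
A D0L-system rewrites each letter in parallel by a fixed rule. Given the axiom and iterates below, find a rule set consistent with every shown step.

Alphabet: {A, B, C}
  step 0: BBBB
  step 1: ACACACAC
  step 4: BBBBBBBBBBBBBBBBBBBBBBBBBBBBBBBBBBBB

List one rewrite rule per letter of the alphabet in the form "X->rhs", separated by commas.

  step 0 ⇒ step 1: BBBB ⇒ AC·AC·AC·AC
    B ↦ AC
    A ↦ BB  (constrained at step 1)
    C ↦ B  (constrained at step 1)

A->BB, B->AC, C->B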